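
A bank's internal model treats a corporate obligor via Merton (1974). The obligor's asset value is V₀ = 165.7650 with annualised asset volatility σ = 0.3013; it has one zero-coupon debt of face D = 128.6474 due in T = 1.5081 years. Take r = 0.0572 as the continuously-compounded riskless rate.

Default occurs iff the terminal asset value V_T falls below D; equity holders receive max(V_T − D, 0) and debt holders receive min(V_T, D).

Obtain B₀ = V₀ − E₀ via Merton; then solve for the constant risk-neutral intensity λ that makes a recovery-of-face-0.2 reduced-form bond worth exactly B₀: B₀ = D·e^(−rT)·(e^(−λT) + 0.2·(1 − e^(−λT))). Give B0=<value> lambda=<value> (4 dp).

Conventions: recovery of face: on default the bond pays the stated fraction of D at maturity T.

Apply the equity-as-call identities (strike 128.6474, horizon 1.5081 years):
d₁ = [ln(V₀/D) + (r + σ²/2)T] / (σ√T)
   = [ln(165.7650/128.6474) + (0.0572 + 0.5·0.3013²)·1.5081] / (0.3013·√1.5081)
   = [0.253496 + 0.154717] / 0.370011 = 1.103247
d₂ = d₁ − σ√T = 1.103247 − 0.370011 = 0.733236
N(d₁) = 0.865040,  N(d₂) = 0.768293,  e^(−rT) = 0.917353
E₀ = V₀·N(d₁) − D·e^(−rT)·N(d₂)
   = 165.7650·0.865040 − 128.6474·0.917353·0.768293 = 52.723256
B₀ = V₀ − E₀ = 165.7650 − 52.723256 = 113.041744
e^(−λT) = (B₀·e^(rT)/D − 0.2)/(1 − 0.2) = (113.0417·1.090093/128.6474 − 0.2)/0.8 = 0.94732311
λ = −ln(0.94732311)/1.5081 = 0.035883

B0=113.0417 lambda=0.0359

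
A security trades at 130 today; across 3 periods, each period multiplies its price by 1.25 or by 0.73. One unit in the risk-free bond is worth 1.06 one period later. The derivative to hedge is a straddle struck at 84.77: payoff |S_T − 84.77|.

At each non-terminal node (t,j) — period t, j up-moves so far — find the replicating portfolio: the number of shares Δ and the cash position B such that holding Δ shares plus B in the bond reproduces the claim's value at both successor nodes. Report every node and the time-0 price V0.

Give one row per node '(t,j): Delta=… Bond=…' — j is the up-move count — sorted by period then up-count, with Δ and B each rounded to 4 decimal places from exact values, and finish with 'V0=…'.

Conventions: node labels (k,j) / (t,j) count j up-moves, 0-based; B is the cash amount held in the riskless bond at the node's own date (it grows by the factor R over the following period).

(0,0): Delta=0.8798 Bond=-52.7449
(1,0): Delta=0.5222 Bond=-21.9795
(1,1): Delta=1.0000 Bond=-75.4450
(2,0): Delta=-0.8986 Bond=75.1344
(2,1): Delta=1.0000 Bond=-79.9717
(2,2): Delta=1.0000 Bond=-79.9717
V0=61.6268

Risk-neutral probability p* = (R−d)/(u−d) = (1.06−0.73)/(1.25−0.73) = 0.6346.
Payoffs at expiry: V(3,0)=34.1978, V(3,1)=1.8262, V(3,2)=63.5113, V(3,3)=169.1363
Node (2,0) S=69.2770: V=(p*·1.8262+(1−p*)·34.1978)/1.06=12.8814; Δ=(1.8262−34.1978)/(86.5962−50.5722)=-0.8986; B=V−Δ·S=75.1344
Node (2,1) S=118.6250: V=(p*·63.5113+(1−p*)·1.8262)/1.06=38.6533; Δ=(63.5113−1.8262)/(148.2812−86.5962)=1.0000; B=V−Δ·S=-79.9717
Node (2,2) S=203.1250: V=(p*·169.1363+(1−p*)·63.5113)/1.06=123.1533; Δ=(169.1363−63.5113)/(253.9062−148.2812)=1.0000; B=V−Δ·S=-79.9717
Node (1,0) S=94.9000: V=(p*·38.6533+(1−p*)·12.8814)/1.06=27.5818; Δ=(38.6533−12.8814)/(118.6250−69.2770)=0.5222; B=V−Δ·S=-21.9795
Node (1,1) S=162.5000: V=(p*·123.1533+(1−p*)·38.6533)/1.06=87.0550; Δ=(123.1533−38.6533)/(203.1250−118.6250)=1.0000; B=V−Δ·S=-75.4450
Node (0,0) S=130.0000: V=(p*·87.0550+(1−p*)·27.5818)/1.06=61.6268; Δ=(87.0550−27.5818)/(162.5000−94.9000)=0.8798; B=V−Δ·S=-52.7449
Sanity check at the root: Δ(0,0)·S0 + B(0,0) reproduces V0 = 61.6268.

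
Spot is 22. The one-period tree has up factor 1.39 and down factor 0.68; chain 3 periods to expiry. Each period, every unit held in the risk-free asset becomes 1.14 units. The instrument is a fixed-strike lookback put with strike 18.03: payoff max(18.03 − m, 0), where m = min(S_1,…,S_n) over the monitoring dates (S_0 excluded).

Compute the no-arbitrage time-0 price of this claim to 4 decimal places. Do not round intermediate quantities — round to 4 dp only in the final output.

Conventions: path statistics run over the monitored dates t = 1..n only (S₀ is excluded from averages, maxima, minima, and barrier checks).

Under the martingale measure an up-move has probability p* = 0.6479; value the claim as the probability-weighted average of per-path payoffs, discounted 3 periods at R = 1.14.
Enumerate all 2^3 = 8 price paths (U = up ×1.39, D = down ×0.68); each path with k up-moves has probability p*^k·(1−p*)^(3−k).
DDD: m=6.9175, payoff=11.1125, prob=0.043656
UDD: m=14.1402, payoff=3.8898, prob=0.080327
DUD: m=14.1402, payoff=3.8898, prob=0.080327
UUD: m=28.9042, payoff=0.0000, prob=0.147802
DDU: m=10.1728, payoff=7.8572, prob=0.080327
UDU: m=20.7944, payoff=0.0000, prob=0.147802
DUU: m=14.9600, payoff=3.0700, prob=0.147802
UUU: m=30.5800, payoff=0.0000, prob=0.271956
Price = Σ prob·payoff / R^3 = 2.194943 / 1.481544 = 1.4815

price = 1.4815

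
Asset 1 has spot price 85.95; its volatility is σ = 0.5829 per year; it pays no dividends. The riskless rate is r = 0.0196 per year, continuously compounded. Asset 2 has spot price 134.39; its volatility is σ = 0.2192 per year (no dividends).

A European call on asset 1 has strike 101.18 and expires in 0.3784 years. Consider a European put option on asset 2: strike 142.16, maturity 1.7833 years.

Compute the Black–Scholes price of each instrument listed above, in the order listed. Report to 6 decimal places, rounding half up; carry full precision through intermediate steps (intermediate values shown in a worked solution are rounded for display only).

[asset 1 call K=101.18]
σ√T = 0.5829·√0.3784 = 0.358566
d₁ = (ln(S/K) + (r+σ²/2)T) / (σ√T) = (ln(85.95/101.18) + (0.0196+0.5829²/2)·0.3784) / 0.358566 = (-0.163135 + 0.071702) / 0.358566 = -0.254998
d₂ = d₁ − σ√T = -0.254998 − 0.358566 = -0.613565
e^{−rT} = 0.992611
N(d₁) = 0.399362,  N(d₂) = 0.269752
price = S·N(d₁) − K·e^{−rT}·N(d₂) = 34.325185 − 27.091783 = 7.233402
[asset 2 put K=142.16]
σ√T = 0.2192·√1.7833 = 0.292720
d₁ = (ln(S/K) + (r+σ²/2)T) / (σ√T) = (ln(134.39/142.16) + (0.0196+0.2192²/2)·1.7833) / 0.292720 = (-0.056207 + 0.077795) / 0.292720 = 0.073750
d₂ = d₁ − σ√T = 0.073750 − 0.292720 = -0.218970
e^{−rT} = 0.965651
N(−d₁) = 0.470605,  N(−d₂) = 0.586663
price = K·e^{−rT}·N(−d₂) − S·N(−d₁) = 80.535373 − 63.244565 = 17.290807

price(asset 1 call K=101.18) = 7.233402
price(asset 2 put K=142.16) = 17.290807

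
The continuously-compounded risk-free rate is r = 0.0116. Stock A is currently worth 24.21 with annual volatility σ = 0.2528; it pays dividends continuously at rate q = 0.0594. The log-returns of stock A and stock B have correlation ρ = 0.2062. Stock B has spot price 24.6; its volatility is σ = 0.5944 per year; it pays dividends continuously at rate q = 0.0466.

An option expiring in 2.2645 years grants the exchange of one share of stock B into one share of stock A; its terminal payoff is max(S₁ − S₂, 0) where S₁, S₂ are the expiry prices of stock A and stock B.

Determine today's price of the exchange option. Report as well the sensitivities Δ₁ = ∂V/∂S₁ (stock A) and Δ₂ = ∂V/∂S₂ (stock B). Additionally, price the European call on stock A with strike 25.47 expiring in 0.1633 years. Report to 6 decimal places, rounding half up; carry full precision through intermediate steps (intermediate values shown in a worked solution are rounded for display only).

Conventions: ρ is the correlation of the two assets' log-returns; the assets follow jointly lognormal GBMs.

exchange price = 7.016780
Δ1 = 0.572393
Δ2 = -0.278084
price(stock A call K=25.47) = 0.444052

σ_eff = √(σ₁² + σ₂² − 2ρσ₁σ₂) = √(0.2528² + 0.5944² − 2·0.2062·0.2528·0.5944) = 0.596029
d₁ = (ln(S₁/S₂) + (q₂ − q₁ + σ_eff²/2)T) / (σ_eff√T) = (ln(24.21/24.6) + (0.0466 − 0.0594 + 0.177625)·2.2645) / 0.896919 = 0.398325
d₂ = d₁ − σ_eff√T = 0.398325 − 0.896919 = -0.498594
N(d₁) = 0.654805,  N(d₂) = 0.309033
V = S₁·e^{−q₁T}·N(d₁) − S₂·e^{−q₂T}·N(d₂) = 13.857636 − 6.840856 = 7.016780
Δ₁ = e^{−q₁T}·N(d₁) = 0.572393;  Δ₂ = −e^{−q₂T}·N(d₂) = -0.278084
[vanilla: stock A call K=25.47]
σ√T = 0.2528·√0.1633 = 0.102157
d₁ = (ln(S/K) + (r−q+σ²/2)T) / (σ√T) = (ln(24.21/25.47) + (0.0116−0.0594+0.2528²/2)·0.1633) / 0.102157 = (-0.050736 − 0.002588) / 0.102157 = -0.521970
d₂ = d₁ − σ√T = -0.521970 − 0.102157 = -0.624128
e^{−rT} = 0.998108
e^{−qT} = 0.990347
N(d₁) = 0.300845,  N(d₂) = 0.266272
price = S·e^{−qT}·N(d₁) − K·e^{−rT}·N(d₂) = 7.213160 − 6.769108 = 0.444052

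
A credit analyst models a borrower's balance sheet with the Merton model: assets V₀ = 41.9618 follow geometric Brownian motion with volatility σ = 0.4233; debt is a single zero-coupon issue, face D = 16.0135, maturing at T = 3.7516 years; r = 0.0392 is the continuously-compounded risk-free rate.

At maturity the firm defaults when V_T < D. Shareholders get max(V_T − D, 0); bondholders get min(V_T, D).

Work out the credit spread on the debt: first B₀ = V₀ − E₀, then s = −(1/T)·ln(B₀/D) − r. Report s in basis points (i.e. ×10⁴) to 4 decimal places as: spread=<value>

Apply the equity-as-call identities (strike 16.0135, horizon 3.7516 years):
d₁ = [ln(V₀/D) + (r + σ²/2)T] / (σ√T)
   = [ln(41.9618/16.0135) + (0.0392 + 0.5·0.4233²)·3.7516] / (0.4233·√3.7516)
   = [0.963328 + 0.483174] / 0.819892 = 1.764259
d₂ = d₁ − σ√T = 1.764259 − 0.819892 = 0.944367
N(d₁) = 0.961156,  N(d₂) = 0.827509,  e^(−rT) = 0.863240
E₀ = V₀·N(d₁) − D·e^(−rT)·N(d₂)
   = 41.9618·0.961156 − 16.0135·0.863240·0.827509 = 28.892765
B₀ = V₀ − E₀ = 41.9618 − 28.892765 = 13.069035
spread = −(1/T)·ln(B₀/D) − r = −(1/3.7516)·ln(13.069035/16.0135) − 0.0392 = 0.01495993
in basis points: 0.01495993 × 10⁴ = 149.5993 bp

spread=149.5993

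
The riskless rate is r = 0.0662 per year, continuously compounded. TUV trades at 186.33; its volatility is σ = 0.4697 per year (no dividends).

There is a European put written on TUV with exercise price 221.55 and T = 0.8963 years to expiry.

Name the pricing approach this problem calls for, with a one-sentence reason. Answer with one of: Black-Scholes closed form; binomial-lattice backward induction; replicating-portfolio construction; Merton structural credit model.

framework: Black-Scholes closed form

Key observation: with TUV following a GBM at constant σ and r, the European put struck at 221.55 prices in closed form — nothing here needs a stepwise model or a balance sheet.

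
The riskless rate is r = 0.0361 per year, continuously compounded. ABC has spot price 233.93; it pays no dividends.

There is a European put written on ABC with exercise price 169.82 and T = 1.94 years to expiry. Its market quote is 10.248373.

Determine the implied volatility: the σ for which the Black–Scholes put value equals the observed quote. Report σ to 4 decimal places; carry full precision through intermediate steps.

At σ = 0.3390 the Black–Scholes value reproduces the quote:
σ√T = 0.339·√1.94 = 0.472172
d₁ = (ln(S/K) + (r+σ²/2)T) / (σ√T) = (ln(233.93/169.82) + (0.0361+0.339²/2)·1.94) / 0.472172 = (0.320283 + 0.181507) / 0.472172 = 1.062727
d₂ = d₁ − σ√T = 1.062727 − 0.472172 = 0.590554
e^{−rT} = 0.932362
N(−d₁) = 0.143953,  N(−d₂) = 0.277409
V = K·e^{−rT}·N(−d₂) − S·N(−d₁) = 43.923280 − 33.674907 = 10.248373 (the quoted price), and the Black–Scholes price is strictly increasing in σ, so σ is unique

sigma = 0.3390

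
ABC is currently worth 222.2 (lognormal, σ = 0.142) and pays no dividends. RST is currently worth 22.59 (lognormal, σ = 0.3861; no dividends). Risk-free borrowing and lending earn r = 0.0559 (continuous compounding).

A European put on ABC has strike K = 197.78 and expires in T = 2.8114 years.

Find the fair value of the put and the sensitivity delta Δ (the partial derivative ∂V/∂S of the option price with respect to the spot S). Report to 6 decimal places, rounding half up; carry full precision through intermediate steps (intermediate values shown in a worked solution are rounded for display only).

σ√T = 0.142·√2.8114 = 0.238095
d₁ = (ln(S/K) + (r+σ²/2)T) / (σ√T) = (ln(222.2/197.78) + (0.0559+0.142²/2)·2.8114) / 0.238095 = (0.116423 + 0.185502) / 0.238095 = 1.268085
d₂ = d₁ − σ√T = 1.268085 − 0.238095 = 1.029991
e^{−rT} = 0.854570
N(−d₁) = 0.102384,  N(−d₂) = 0.151507
Put price V = K·e^{−rT}·N(−d₂) − S·N(−d₁) = 25.607256 − 22.749664 = 2.857592
Δ = −N(−d₁) = -0.102384

price = 2.857592
Δ = -0.102384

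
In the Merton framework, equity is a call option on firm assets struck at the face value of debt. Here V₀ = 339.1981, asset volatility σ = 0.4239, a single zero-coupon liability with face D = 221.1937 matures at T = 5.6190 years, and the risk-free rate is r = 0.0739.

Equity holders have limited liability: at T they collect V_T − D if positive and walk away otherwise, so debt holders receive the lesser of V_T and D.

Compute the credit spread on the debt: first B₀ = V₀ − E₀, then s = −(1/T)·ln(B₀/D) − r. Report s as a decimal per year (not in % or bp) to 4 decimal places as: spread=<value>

Equity is a call on the firm's assets struck at D = 221.1937:
d₁ = [ln(V₀/D) + (r + σ²/2)T] / (σ√T)
   = [ln(339.1981/221.1937) + (0.0739 + 0.5·0.4239²)·5.6190] / (0.4239·√5.6190)
   = [0.427546 + 0.920087] / 1.004831 = 1.341153
d₂ = d₁ − σ√T = 1.341153 − 1.004831 = 0.336322
N(d₁) = 0.910065,  N(d₂) = 0.631686,  e^(−rT) = 0.660179
E₀ = V₀·N(d₁) − D·e^(−rT)·N(d₂)
   = 339.1981·0.910065 − 221.1937·0.660179·0.631686 = 216.448677
B₀ = V₀ − E₀ = 339.1981 − 216.448677 = 122.749423
spread = −(1/T)·ln(B₀/D) − r = −(1/5.6190)·ln(122.749423/221.1937) − 0.0739 = 0.03090401

spread=0.0309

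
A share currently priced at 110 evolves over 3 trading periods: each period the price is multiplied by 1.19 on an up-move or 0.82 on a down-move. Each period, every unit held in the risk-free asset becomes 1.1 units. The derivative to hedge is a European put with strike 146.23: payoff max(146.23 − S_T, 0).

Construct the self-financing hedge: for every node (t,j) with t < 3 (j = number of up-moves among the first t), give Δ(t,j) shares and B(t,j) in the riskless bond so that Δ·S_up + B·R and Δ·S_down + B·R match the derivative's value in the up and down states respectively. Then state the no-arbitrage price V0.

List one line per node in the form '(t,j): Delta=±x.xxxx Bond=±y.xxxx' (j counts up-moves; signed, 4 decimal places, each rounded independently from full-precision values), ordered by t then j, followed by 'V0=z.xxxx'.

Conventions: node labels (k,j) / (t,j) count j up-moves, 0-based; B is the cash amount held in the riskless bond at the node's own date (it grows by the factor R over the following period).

(0,0): Delta=-0.5449 Bond=72.5449
(1,0): Delta=-1.0000 Bond=120.8512
(1,1): Delta=-0.4441 Bond=66.6042
(2,0): Delta=-1.0000 Bond=132.9364
(2,1): Delta=-1.0000 Bond=132.9364
(2,2): Delta=-0.3209 Bond=54.0844
V0=12.6081

Under the risk-neutral measure, an up-move has probability p* = (R−d)/(u−d) = 0.7568 and values discount at R = 1.1.
Payoffs at expiry: V(3,0)=85.5795, V(3,1)=58.2128, V(3,2)=18.4978, V(3,3)=0.0000
  t=2,j=0: stock 73.9640 → up 88.0172 (V=58.2128), down 60.6505 (V=85.5795). Price 58.9724; hedge Δ=-1.0000, bond B=132.9364.
  t=2,j=1: stock 107.3380 → up 127.7322 (V=18.4978), down 88.0172 (V=58.2128). Price 25.5984; hedge Δ=-1.0000, bond B=132.9364.
  t=2,j=2: stock 155.7710 → up 185.3675 (V=0.0000), down 127.7322 (V=18.4978). Price 4.0904; hedge Δ=-0.3209, bond B=54.0844.
  t=1,j=0: stock 90.2000 → up 107.3380 (V=25.5984), down 73.9640 (V=58.9724). Price 30.6512; hedge Δ=-1.0000, bond B=120.8512.
  t=1,j=1: stock 130.9000 → up 155.7710 (V=4.0904), down 107.3380 (V=25.5984). Price 8.4746; hedge Δ=-0.4441, bond B=66.6042.
  t=0,j=0: stock 110.0000 → up 130.9000 (V=8.4746), down 90.2000 (V=30.6512). Price 12.6081; hedge Δ=-0.5449, bond B=72.5449.
As a check, the time-0 holding Δ(0,0)·S0 + B(0,0) comes to 12.6081 — exactly V0.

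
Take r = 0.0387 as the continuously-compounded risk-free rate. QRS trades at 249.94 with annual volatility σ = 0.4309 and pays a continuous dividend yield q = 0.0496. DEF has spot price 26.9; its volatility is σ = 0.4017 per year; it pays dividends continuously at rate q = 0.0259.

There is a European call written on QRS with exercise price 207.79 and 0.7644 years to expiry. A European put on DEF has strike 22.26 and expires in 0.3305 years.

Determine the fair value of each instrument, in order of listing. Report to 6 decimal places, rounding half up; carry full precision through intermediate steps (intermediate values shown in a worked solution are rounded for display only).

[QRS call K=207.79]
σ√T = 0.4309·√0.7644 = 0.376736
d₁ = (ln(S/K) + (r−q+σ²/2)T) / (σ√T) = (ln(249.94/207.79) + (0.0387−0.0496+0.4309²/2)·0.7644) / 0.376736 = (0.184693 + 0.062633) / 0.376736 = 0.656497
d₂ = d₁ − σ√T = 0.656497 − 0.376736 = 0.279761
e^{−rT} = 0.970851
e^{−qT} = 0.962796
N(d₁) = 0.744248,  N(d₂) = 0.610170
price = S·e^{−qT}·N(d₁) − K·e^{−rT}·N(d₂) = 179.096616 − 123.091433 = 56.005183
[DEF put K=22.26]
σ√T = 0.4017·√0.3305 = 0.230934
d₁ = (ln(S/K) + (r−q+σ²/2)T) / (σ√T) = (ln(26.9/22.26) + (0.0387−0.0259+0.4017²/2)·0.3305) / 0.230934 = (0.189335 + 0.030896) / 0.230934 = 0.953652
d₂ = d₁ − σ√T = 0.953652 − 0.230934 = 0.722718
e^{−rT} = 0.987291
e^{−qT} = 0.991477
N(−d₁) = 0.170130,  N(−d₂) = 0.234926
price = K·e^{−rT}·N(−d₂) − S·e^{−qT}·N(−d₁) = 5.163002 − 4.537486 = 0.625516

price(QRS call K=207.79) = 56.005183
price(DEF put K=22.26) = 0.625516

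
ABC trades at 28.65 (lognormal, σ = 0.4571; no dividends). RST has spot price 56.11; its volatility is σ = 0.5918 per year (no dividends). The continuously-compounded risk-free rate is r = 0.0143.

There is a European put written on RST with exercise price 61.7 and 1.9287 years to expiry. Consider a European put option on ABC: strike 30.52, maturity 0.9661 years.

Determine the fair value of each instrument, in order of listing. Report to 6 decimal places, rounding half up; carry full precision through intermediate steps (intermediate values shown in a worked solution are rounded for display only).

[RST put K=61.7]
σ√T = 0.5918·√1.9287 = 0.821878
d₁ = (ln(S/K) + (r+σ²/2)T) / (σ√T) = (ln(56.11/61.7) + (0.0143+0.5918²/2)·1.9287) / 0.821878 = (-0.094970 + 0.365322) / 0.821878 = 0.328944
d₂ = d₁ − σ√T = 0.328944 − 0.821878 = -0.492933
e^{−rT} = 0.972796
N(−d₁) = 0.371099,  N(−d₂) = 0.688970
price = K·e^{−rT}·N(−d₂) − S·N(−d₁) = 41.353053 − 20.822356 = 20.530697
[ABC put K=30.52]
σ√T = 0.4571·√0.9661 = 0.449285
d₁ = (ln(S/K) + (r+σ²/2)T) / (σ√T) = (ln(28.65/30.52) + (0.0143+0.4571²/2)·0.9661) / 0.449285 = (-0.063229 + 0.114744) / 0.449285 = 0.114660
d₂ = d₁ − σ√T = 0.114660 − 0.449285 = -0.334625
e^{−rT} = 0.986280
N(−d₁) = 0.454357,  N(−d₂) = 0.631046
price = K·e^{−rT}·N(−d₂) − S·N(−d₁) = 18.995281 − 13.017335 = 5.977946

price(RST put K=61.7) = 20.530697
price(ABC put K=30.52) = 5.977946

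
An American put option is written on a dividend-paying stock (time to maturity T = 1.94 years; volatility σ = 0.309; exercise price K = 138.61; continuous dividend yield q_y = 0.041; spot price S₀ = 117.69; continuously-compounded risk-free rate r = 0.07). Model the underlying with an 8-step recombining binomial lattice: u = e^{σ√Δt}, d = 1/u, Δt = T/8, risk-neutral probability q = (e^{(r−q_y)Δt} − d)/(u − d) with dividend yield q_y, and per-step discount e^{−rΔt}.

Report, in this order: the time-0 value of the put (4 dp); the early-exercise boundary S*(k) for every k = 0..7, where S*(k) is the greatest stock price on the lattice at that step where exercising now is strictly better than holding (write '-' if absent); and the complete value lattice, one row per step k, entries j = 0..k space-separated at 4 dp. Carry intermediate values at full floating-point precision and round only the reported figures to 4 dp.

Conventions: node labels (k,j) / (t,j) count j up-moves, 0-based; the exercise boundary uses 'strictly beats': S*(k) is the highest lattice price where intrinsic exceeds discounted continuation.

price = 29.2854
boundary = - - 86.8102 74.5567 86.8102 74.5567 86.8102 101.0777
tree:
29.2854
39.5142 19.4631
51.7998 27.8701 11.2276
64.0533 38.6728 17.3888 5.0849
74.5773 51.7998 26.1059 8.7511 1.3736
83.6157 64.0533 37.6921 14.7309 2.7135 0.0000
91.3783 74.5773 51.7998 24.0499 5.3605 0.0000 0.0000
98.0452 83.6157 64.0533 37.5323 10.5897 0.0000 0.0000 0.0000
103.7711 91.3783 74.5773 51.7998 20.9200 0.0000 0.0000 0.0000 0.0000

Δt=0.24250, u=1.16435, d=0.85885, q=0.48513, disc=e^(-rΔt)=0.98317
k=8 terminal: V=max(K-S,0) → 103.7711 91.3783 74.5773 51.7998 20.9200 0.0000 0.0000 0.0000 0.0000
k=7: j=0 S=40.5648 intr=98.0452 cont=96.1135 V=98.0452[EX]; j=1 S=54.9943 intr=83.6157 cont=81.8267 V=83.6157[EX]; j=2 S=74.5567 intr=64.0533 cont=62.4579 V=64.0533[EX]; j=3 S=101.0777 intr=37.5323 cont=36.1993 V=37.5323[EX]; j=4 S=137.0326 intr=1.5774 cont=10.5897 V=10.5897[hold]; j=5 S=185.7773 intr=0.0000 cont=0.0000 V=0.0000[hold]; j=6 S=251.8612 intr=0.0000 cont=0.0000 V=0.0000[hold]; j=7 S=341.4523 intr=0.0000 cont=0.0000 V=0.0000[hold]  S*(7)=101.0777
k=6: j=0 S=47.2317 intr=91.3783 cont=89.5125 V=91.3783[EX]; j=1 S=64.0327 intr=74.5773 cont=72.8777 V=74.5773[EX]; j=2 S=86.8102 intr=51.7998 cont=50.3256 V=51.7998[EX]; j=3 S=117.6900 intr=20.9200 cont=24.0499 V=24.0499[hold]; j=4 S=159.5542 intr=0.0000 cont=5.3605 V=5.3605[hold]; j=5 S=216.3102 intr=0.0000 cont=0.0000 V=0.0000[hold]; j=6 S=293.2552 intr=0.0000 cont=0.0000 V=0.0000[hold]  S*(6)=86.8102
k=5: j=0 S=54.9943 intr=83.6157 cont=81.8267 V=83.6157[EX]; j=1 S=74.5567 intr=64.0533 cont=62.4579 V=64.0533[EX]; j=2 S=101.0777 intr=37.5323 cont=37.6921 V=37.6921[hold]; j=3 S=137.0326 intr=1.5774 cont=14.7309 V=14.7309[hold]; j=4 S=185.7773 intr=0.0000 cont=2.7135 V=2.7135[hold]; j=5 S=251.8612 intr=0.0000 cont=0.0000 V=0.0000[hold]  S*(5)=74.5567
k=4: j=0 S=64.0327 intr=74.5773 cont=72.8777 V=74.5773[EX]; j=1 S=86.8102 intr=51.7998 cont=50.4018 V=51.7998[EX]; j=2 S=117.6900 intr=20.9200 cont=26.1059 V=26.1059[hold]; j=3 S=159.5542 intr=0.0000 cont=8.7511 V=8.7511[hold]; j=4 S=216.3102 intr=0.0000 cont=1.3736 V=1.3736[hold]  S*(4)=86.8102
k=3: j=0 S=74.5567 intr=64.0533 cont=62.4579 V=64.0533[EX]; j=1 S=101.0777 intr=37.5323 cont=38.6728 V=38.6728[hold]; j=2 S=137.0326 intr=1.5774 cont=17.3888 V=17.3888[hold]; j=3 S=185.7773 intr=0.0000 cont=5.0849 V=5.0849[hold]  S*(3)=74.5567
k=2: j=0 S=86.8102 intr=51.7998 cont=50.8695 V=51.7998[EX]; j=1 S=117.6900 intr=20.9200 cont=27.8701 V=27.8701[hold]; j=2 S=159.5542 intr=0.0000 cont=11.2276 V=11.2276[hold]  S*(2)=86.8102
k=1: j=0 S=101.0777 intr=37.5323 cont=39.5142 V=39.5142[hold]; j=1 S=137.0326 intr=1.5774 cont=19.4631 V=19.4631[hold]  S*(1)=-
k=0: j=0 S=117.6900 intr=20.9200 cont=29.2854 V=29.2854[hold]  S*(0)=-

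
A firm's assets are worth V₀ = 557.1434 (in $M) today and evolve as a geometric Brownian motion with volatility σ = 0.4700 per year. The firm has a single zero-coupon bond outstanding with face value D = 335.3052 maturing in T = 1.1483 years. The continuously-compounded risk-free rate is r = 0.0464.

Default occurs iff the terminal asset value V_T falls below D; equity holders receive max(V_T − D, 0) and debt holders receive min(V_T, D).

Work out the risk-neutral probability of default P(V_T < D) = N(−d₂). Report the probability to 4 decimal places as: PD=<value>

PD=0.1943

Work the structural quantities from V₀ = 557.1434 against face 335.3052:
d₁ = [ln(V₀/D) + (r + σ²/2)T] / (σ√T)
   = [ln(557.1434/335.3052) + (0.0464 + 0.5·0.4700²)·1.1483] / (0.4700·√1.1483)
   = [0.507781 + 0.180111] / 0.503646 = 1.365825
d₂ = d₁ − σ√T = 1.365825 − 0.503646 = 0.862178
risk-neutral PD = N(−d₂) = N(-0.862178) = 0.194295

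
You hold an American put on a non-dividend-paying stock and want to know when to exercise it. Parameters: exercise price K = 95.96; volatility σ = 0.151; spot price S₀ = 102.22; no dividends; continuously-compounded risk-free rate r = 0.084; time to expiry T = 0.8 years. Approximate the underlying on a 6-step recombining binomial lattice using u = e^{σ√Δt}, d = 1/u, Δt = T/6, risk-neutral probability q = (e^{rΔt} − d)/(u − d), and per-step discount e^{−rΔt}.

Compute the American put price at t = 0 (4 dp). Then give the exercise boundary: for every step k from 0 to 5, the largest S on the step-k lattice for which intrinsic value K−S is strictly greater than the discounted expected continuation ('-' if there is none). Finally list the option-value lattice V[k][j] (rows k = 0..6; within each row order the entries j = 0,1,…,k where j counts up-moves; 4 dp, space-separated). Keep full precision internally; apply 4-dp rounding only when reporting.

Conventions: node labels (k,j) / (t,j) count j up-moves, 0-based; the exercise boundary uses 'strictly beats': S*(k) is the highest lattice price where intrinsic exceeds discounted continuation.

params: Δt=0.13333 u=1.05669 d=0.94636 q=0.58830 e^(-rΔt)=0.98886
t_6 payoffs: 22.5322 13.9716 4.4130 0.0000 0.0000 0.0000 0.0000
t_5: node(5,0) S=77.5901 payoff=18.3699 vs cont=17.3011 → 18.3699 [stop]  node(5,1) S=86.6360 payoff=9.3240 vs cont=8.2553 → 9.3240 [stop]  node(5,2) S=96.7364 payoff=0.0000 vs cont=1.7966 → 1.7966 [wait]  node(5,3) S=108.0144 payoff=0.0000 vs cont=0.0000 → 0.0000 [wait]  node(5,4) S=120.6073 payoff=0.0000 vs cont=0.0000 → 0.0000 [wait]  node(5,5) S=134.6683 payoff=0.0000 vs cont=0.0000 → 0.0000 [wait]  ⇒ S*(5)=86.6360
t_4: node(4,0) S=81.9884 payoff=13.9716 vs cont=12.9028 → 13.9716 [stop]  node(4,1) S=91.5470 payoff=4.4130 vs cont=4.8411 → 4.8411 [wait]  node(4,2) S=102.2200 payoff=0.0000 vs cont=0.7314 → 0.7314 [wait]  node(4,3) S=114.1373 payoff=0.0000 vs cont=0.0000 → 0.0000 [wait]  node(4,4) S=127.4440 payoff=0.0000 vs cont=0.0000 → 0.0000 [wait]  ⇒ S*(4)=81.9884
t_3: node(3,0) S=86.6360 payoff=9.3240 vs cont=8.5043 → 9.3240 [stop]  node(3,1) S=96.7364 payoff=0.0000 vs cont=2.3964 → 2.3964 [wait]  node(3,2) S=108.0144 payoff=0.0000 vs cont=0.2978 → 0.2978 [wait]  node(3,3) S=120.6073 payoff=0.0000 vs cont=0.0000 → 0.0000 [wait]  ⇒ S*(3)=86.6360
t_2: node(2,0) S=91.5470 payoff=4.4130 vs cont=5.1900 → 5.1900 [wait]  node(2,1) S=102.2200 payoff=0.0000 vs cont=1.1488 → 1.1488 [wait]  node(2,2) S=114.1373 payoff=0.0000 vs cont=0.1212 → 0.1212 [wait]  ⇒ S*(2)=-
t_1: node(1,0) S=96.7364 payoff=0.0000 vs cont=2.7812 → 2.7812 [wait]  node(1,1) S=108.0144 payoff=0.0000 vs cont=0.5382 → 0.5382 [wait]  ⇒ S*(1)=-
t_0: node(0,0) S=102.2200 payoff=0.0000 vs cont=1.4454 → 1.4454 [wait]  ⇒ S*(0)=-

price = 1.4454
boundary = - - - 86.6360 81.9884 86.6360
tree:
1.4454
2.7812 0.5382
5.1900 1.1488 0.1212
9.3240 2.3964 0.2978 0.0000
13.9716 4.8411 0.7314 0.0000 0.0000
18.3699 9.3240 1.7966 0.0000 0.0000 0.0000
22.5322 13.9716 4.4130 0.0000 0.0000 0.0000 0.0000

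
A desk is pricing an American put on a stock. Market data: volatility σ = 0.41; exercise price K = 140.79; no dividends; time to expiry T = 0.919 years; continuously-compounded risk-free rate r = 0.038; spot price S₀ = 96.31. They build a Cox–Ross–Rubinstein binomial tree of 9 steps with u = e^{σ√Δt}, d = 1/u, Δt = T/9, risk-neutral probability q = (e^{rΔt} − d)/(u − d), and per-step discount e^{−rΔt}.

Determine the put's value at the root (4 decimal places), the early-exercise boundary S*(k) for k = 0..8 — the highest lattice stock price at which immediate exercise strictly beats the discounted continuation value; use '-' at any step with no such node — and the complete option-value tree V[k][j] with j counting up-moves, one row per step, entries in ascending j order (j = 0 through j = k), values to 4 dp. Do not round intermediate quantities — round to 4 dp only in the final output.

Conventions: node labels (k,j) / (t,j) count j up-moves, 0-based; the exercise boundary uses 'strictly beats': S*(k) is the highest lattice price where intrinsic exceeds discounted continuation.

price = 46.0161
boundary = - 84.4836 74.1094 84.4836 74.1094 84.4836 96.3100 109.7919 96.3100
tree:
46.0161
56.3064 35.3322
66.6806 45.3525 24.8522
75.7809 56.3064 33.9504 15.2783
83.7637 66.6806 44.6704 22.7076 7.4200
90.7662 75.7809 56.3064 32.5299 12.3385 2.1959
96.9089 83.7637 66.6806 44.4800 19.9541 4.2565 0.0000
102.2973 90.7662 75.7809 56.3064 30.9981 8.2504 0.0000 0.0000
107.0240 96.9089 83.7637 66.6806 44.4800 15.9921 0.0000 0.0000 0.0000
111.1703 102.2973 90.7662 75.7809 56.3064 30.9981 0.0000 0.0000 0.0000 0.0000

params: Δt=0.10211 u=1.13998 d=0.87720 q=0.48209 e^(-rΔt)=0.99613
t_9 payoffs: 111.1703 102.2973 90.7662 75.7809 56.3064 30.9981 0.0000 0.0000 0.0000 0.0000
t_8: node(8,0) S=33.7660 payoff=107.0240 vs cont=106.4788 → 107.0240 [stop]  node(8,1) S=43.8811 payoff=96.9089 vs cont=96.3637 → 96.9089 [stop]  node(8,2) S=57.0263 payoff=83.7637 vs cont=83.2184 → 83.7637 [stop]  node(8,3) S=74.1094 payoff=66.6806 vs cont=66.1353 → 66.6806 [stop]  node(8,4) S=96.3100 payoff=44.4800 vs cont=43.9348 → 44.4800 [stop]  node(8,5) S=125.1611 payoff=15.6289 vs cont=15.9921 → 15.9921 [wait]  node(8,6) S=162.6550 payoff=0.0000 vs cont=0.0000 → 0.0000 [wait]  node(8,7) S=211.3807 payoff=0.0000 vs cont=0.0000 → 0.0000 [wait]  node(8,8) S=274.7030 payoff=0.0000 vs cont=0.0000 → 0.0000 [wait]  ⇒ S*(8)=96.3100
t_7: node(7,0) S=38.4927 payoff=102.2973 vs cont=101.7521 → 102.2973 [stop]  node(7,1) S=50.0238 payoff=90.7662 vs cont=90.2210 → 90.7662 [stop]  node(7,2) S=65.0091 payoff=75.7809 vs cont=75.2356 → 75.7809 [stop]  node(7,3) S=84.4836 payoff=56.3064 vs cont=55.7612 → 56.3064 [stop]  node(7,4) S=109.7919 payoff=30.9981 vs cont=30.6273 → 30.9981 [stop]  node(7,5) S=142.6817 payoff=0.0000 vs cont=8.2504 → 8.2504 [wait]  node(7,6) S=185.4242 payoff=0.0000 vs cont=0.0000 → 0.0000 [wait]  node(7,7) S=240.9708 payoff=0.0000 vs cont=0.0000 → 0.0000 [wait]  ⇒ S*(7)=109.7919
t_6: node(6,0) S=43.8811 payoff=96.9089 vs cont=96.3637 → 96.9089 [stop]  node(6,1) S=57.0263 payoff=83.7637 vs cont=83.2184 → 83.7637 [stop]  node(6,2) S=74.1094 payoff=66.6806 vs cont=66.1353 → 66.6806 [stop]  node(6,3) S=96.3100 payoff=44.4800 vs cont=43.9348 → 44.4800 [stop]  node(6,4) S=125.1611 payoff=15.6289 vs cont=19.9541 → 19.9541 [wait]  node(6,5) S=162.6550 payoff=0.0000 vs cont=4.2565 → 4.2565 [wait]  node(6,6) S=211.3807 payoff=0.0000 vs cont=0.0000 → 0.0000 [wait]  ⇒ S*(6)=96.3100
t_5: node(5,0) S=50.0238 payoff=90.7662 vs cont=90.2210 → 90.7662 [stop]  node(5,1) S=65.0091 payoff=75.7809 vs cont=75.2356 → 75.7809 [stop]  node(5,2) S=84.4836 payoff=56.3064 vs cont=55.7612 → 56.3064 [stop]  node(5,3) S=109.7919 payoff=30.9981 vs cont=32.5299 → 32.5299 [wait]  node(5,4) S=142.6817 payoff=0.0000 vs cont=12.3385 → 12.3385 [wait]  node(5,5) S=185.4242 payoff=0.0000 vs cont=2.1959 → 2.1959 [wait]  ⇒ S*(5)=84.4836
t_4: node(4,0) S=57.0263 payoff=83.7637 vs cont=83.2184 → 83.7637 [stop]  node(4,1) S=74.1094 payoff=66.6806 vs cont=66.1353 → 66.6806 [stop]  node(4,2) S=96.3100 payoff=44.4800 vs cont=44.6704 → 44.6704 [wait]  node(4,3) S=125.1611 payoff=15.6289 vs cont=22.7076 → 22.7076 [wait]  node(4,4) S=162.6550 payoff=0.0000 vs cont=7.4200 → 7.4200 [wait]  ⇒ S*(4)=74.1094
t_3: node(3,0) S=65.0091 payoff=75.7809 vs cont=75.2356 → 75.7809 [stop]  node(3,1) S=84.4836 payoff=56.3064 vs cont=55.8526 → 56.3064 [stop]  node(3,2) S=109.7919 payoff=30.9981 vs cont=33.9504 → 33.9504 [wait]  node(3,3) S=142.6817 payoff=0.0000 vs cont=15.2783 → 15.2783 [wait]  ⇒ S*(3)=84.4836
t_2: node(2,0) S=74.1094 payoff=66.6806 vs cont=66.1353 → 66.6806 [stop]  node(2,1) S=96.3100 payoff=44.4800 vs cont=45.3525 → 45.3525 [wait]  node(2,2) S=125.1611 payoff=15.6289 vs cont=24.8522 → 24.8522 [wait]  ⇒ S*(2)=74.1094
t_1: node(1,0) S=84.4836 payoff=56.3064 vs cont=56.1802 → 56.3064 [stop]  node(1,1) S=109.7919 payoff=30.9981 vs cont=35.3322 → 35.3322 [wait]  ⇒ S*(1)=84.4836
t_0: node(0,0) S=96.3100 payoff=44.4800 vs cont=46.0161 → 46.0161 [wait]  ⇒ S*(0)=-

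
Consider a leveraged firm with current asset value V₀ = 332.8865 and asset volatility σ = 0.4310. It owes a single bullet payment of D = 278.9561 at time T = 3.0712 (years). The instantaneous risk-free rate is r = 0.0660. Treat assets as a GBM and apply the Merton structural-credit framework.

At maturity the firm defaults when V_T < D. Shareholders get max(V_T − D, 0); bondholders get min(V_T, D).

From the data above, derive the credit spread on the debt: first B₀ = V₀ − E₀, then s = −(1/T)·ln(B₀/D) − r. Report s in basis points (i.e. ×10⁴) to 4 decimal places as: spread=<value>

spread=620.6242

Equity is a call on the firm's assets struck at D = 278.9561:
d₁ = [ln(V₀/D) + (r + σ²/2)T] / (σ√T)
   = [ln(332.8865/278.9561) + (0.0660 + 0.5·0.4310²)·3.0712] / (0.4310·√3.0712)
   = [0.176747 + 0.487954] / 0.755321 = 0.880025
d₂ = d₁ − σ√T = 0.880025 − 0.755321 = 0.124704
N(d₁) = 0.810577,  N(d₂) = 0.549621,  e^(−rT) = 0.816524
E₀ = V₀·N(d₁) − D·e^(−rT)·N(d₂)
   = 332.8865·0.810577 − 278.9561·0.816524·0.549621 = 144.640591
B₀ = V₀ − E₀ = 332.8865 − 144.640591 = 188.245909
spread = −(1/T)·ln(B₀/D) − r = −(1/3.0712)·ln(188.245909/278.9561) − 0.0660 = 0.06206242
in basis points: 0.06206242 × 10⁴ = 620.6242 bp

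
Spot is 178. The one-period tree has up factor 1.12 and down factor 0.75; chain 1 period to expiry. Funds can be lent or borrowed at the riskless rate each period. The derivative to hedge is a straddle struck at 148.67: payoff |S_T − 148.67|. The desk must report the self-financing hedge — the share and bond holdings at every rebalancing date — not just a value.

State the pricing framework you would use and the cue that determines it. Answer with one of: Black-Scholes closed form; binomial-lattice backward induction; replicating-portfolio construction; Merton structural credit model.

Key observation: what is demanded is not a single number but the (Δ, B) position at each node of the 1.12/0.75 tree starting at 178; constructing those positions is the replicating-portfolio method.

framework: replicating-portfolio construction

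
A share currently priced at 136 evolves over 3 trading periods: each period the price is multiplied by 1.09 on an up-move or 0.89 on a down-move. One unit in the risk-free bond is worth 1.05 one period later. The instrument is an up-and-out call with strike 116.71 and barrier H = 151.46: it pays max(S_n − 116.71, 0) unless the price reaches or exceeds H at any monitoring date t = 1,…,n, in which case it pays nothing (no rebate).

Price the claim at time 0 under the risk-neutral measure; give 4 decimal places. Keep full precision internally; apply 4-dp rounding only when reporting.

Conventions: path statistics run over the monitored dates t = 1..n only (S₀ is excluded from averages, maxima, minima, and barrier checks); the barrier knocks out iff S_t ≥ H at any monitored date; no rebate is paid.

Under the martingale measure an up-move has probability p* = 0.8000; value the claim as the probability-weighted average of per-path payoffs, discounted 3 periods at R = 1.05.
Enumerate all 2^3 = 8 price paths (U = up ×1.09, D = down ×0.89); each path with k up-moves has probability p*^k·(1−p*)^(3−k).
DDD: M=121.0400, payoff=0.0000, prob=0.008000
UDD: M=148.2400, payoff=0.7109, prob=0.032000
DUD: M=131.9336, payoff=0.7109, prob=0.032000
UUD: M=161.5816, payoff=0.0000, prob=0.128000
DDU: M=121.0400, payoff=0.7109, prob=0.032000
UDU: M=148.2400, payoff=27.0976, prob=0.128000
DUU: M=143.8076, payoff=27.0976, prob=0.128000
UUU: M=176.1239, payoff=0.0000, prob=0.512000
Price = Σ prob·payoff / R^3 = 7.005239 / 1.157625 = 6.0514

price = 6.0514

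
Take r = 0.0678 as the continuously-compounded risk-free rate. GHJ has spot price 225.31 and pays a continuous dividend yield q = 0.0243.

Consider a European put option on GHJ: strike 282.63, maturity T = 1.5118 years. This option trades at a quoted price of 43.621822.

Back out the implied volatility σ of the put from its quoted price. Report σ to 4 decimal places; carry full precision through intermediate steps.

sigma = 0.1640

At σ = 0.1640 the Black–Scholes value reproduces the quote:
σ√T = 0.164·√1.5118 = 0.201647
d₁ = (ln(S/K) + (r−q+σ²/2)T) / (σ√T) = (ln(225.31/282.63) + (0.0678−0.0243+0.164²/2)·1.5118) / 0.201647 = (-0.226661 + 0.086094) / 0.201647 = -0.697098
d₂ = d₁ − σ√T = -0.697098 − 0.201647 = -0.898744
e^{−rT} = 0.902578
e^{−qT} = 0.963930
N(−d₁) = 0.757129,  N(−d₂) = 0.815606
V = K·e^{−rT}·N(−d₂) − S·e^{−qT}·N(−d₁) = 208.057432 − 164.435609 = 43.621822 (matching the quote); vega is positive throughout, so no other σ reproduces this price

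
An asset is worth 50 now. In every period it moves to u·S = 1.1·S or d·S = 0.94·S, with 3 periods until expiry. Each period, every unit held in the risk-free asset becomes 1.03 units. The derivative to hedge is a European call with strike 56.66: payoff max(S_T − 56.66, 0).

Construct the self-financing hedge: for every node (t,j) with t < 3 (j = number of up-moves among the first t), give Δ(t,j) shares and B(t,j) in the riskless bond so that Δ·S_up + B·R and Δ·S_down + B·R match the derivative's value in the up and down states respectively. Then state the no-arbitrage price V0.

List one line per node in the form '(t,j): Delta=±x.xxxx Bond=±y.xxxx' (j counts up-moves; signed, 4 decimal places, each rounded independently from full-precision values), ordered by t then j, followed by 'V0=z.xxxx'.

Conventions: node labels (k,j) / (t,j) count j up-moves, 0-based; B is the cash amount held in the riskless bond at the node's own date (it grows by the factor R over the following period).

(0,0): Delta=0.3731 Bond=-16.9620
(1,0): Delta=0.0153 Bond=-0.6541
(1,1): Delta=0.6109 Bond=-30.5505
(2,0): Delta=0.0000 Bond=0.0000
(2,1): Delta=0.0254 Bond=-1.1978
(2,2): Delta=1.0000 Bond=-55.0097
V0=1.6906

Arbitrage-free pricing uses the up-move probability p* = (R−d)/(u−d) = 0.5625, discounting each step at R = 1.03.
Terminal payoffs: V(3,0)=0.0000, V(3,1)=0.0000, V(3,2)=0.2100, V(3,3)=9.8900
  t=2,j=0: stock 44.1800 → up 48.5980 (V=0.0000), down 41.5292 (V=0.0000). Price 0.0000; hedge Δ=0.0000, bond B=0.0000.
  t=2,j=1: stock 51.7000 → up 56.8700 (V=0.2100), down 48.5980 (V=0.0000). Price 0.1147; hedge Δ=0.0254, bond B=-1.1978.
  t=2,j=2: stock 60.5000 → up 66.5500 (V=9.8900), down 56.8700 (V=0.2100). Price 5.4903; hedge Δ=1.0000, bond B=-55.0097.
  t=1,j=0: stock 47.0000 → up 51.7000 (V=0.1147), down 44.1800 (V=0.0000). Price 0.0626; hedge Δ=0.0153, bond B=-0.6541.
  t=1,j=1: stock 55.0000 → up 60.5000 (V=5.4903), down 51.7000 (V=0.1147). Price 3.0471; hedge Δ=0.6109, bond B=-30.5505.
  t=0,j=0: stock 50.0000 → up 55.0000 (V=3.0471), down 47.0000 (V=0.0626). Price 1.6906; hedge Δ=0.3731, bond B=-16.9620.
Check: Δ(0,0)·S0 + B(0,0) = 1.6906 = V0.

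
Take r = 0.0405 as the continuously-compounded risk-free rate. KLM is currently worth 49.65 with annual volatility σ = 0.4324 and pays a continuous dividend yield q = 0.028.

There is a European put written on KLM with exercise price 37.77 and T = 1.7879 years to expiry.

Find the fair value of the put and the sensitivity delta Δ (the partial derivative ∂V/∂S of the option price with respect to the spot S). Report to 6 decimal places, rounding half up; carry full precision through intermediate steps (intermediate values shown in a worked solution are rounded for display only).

σ√T = 0.4324·√1.7879 = 0.578172
d₁ = (ln(S/K) + (r−q+σ²/2)T) / (σ√T) = (ln(49.65/37.77) + (0.0405−0.028+0.4324²/2)·1.7879) / 0.578172 = (0.273483 + 0.189490) / 0.578172 = 0.800754
d₂ = d₁ − σ√T = 0.800754 − 0.578172 = 0.222581
e^{−rT} = 0.930150
e^{−qT} = 0.951171
N(−d₁) = 0.211637,  N(−d₂) = 0.411931
Put price V = K·e^{−rT}·N(−d₂) − S·e^{−qT}·N(−d₁) = 14.471844 − 9.994701 = 4.477143
Δ = −e^{−qT}·N(−d₁) = -0.201303

price = 4.477143
Δ = -0.201303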